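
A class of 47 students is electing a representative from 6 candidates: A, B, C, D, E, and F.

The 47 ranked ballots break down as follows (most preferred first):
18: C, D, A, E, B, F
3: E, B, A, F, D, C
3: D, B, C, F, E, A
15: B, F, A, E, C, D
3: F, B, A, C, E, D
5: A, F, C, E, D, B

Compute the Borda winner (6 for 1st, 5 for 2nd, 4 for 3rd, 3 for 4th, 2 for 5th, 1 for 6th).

A: 18×4 + 3×4 + 3×1 + 15×4 + 3×4 + 5×6 = 189
B: 18×2 + 3×5 + 3×5 + 15×6 + 3×5 + 5×1 = 176
C: 18×6 + 3×1 + 3×4 + 15×2 + 3×3 + 5×4 = 182
D: 18×5 + 3×2 + 3×6 + 15×1 + 3×1 + 5×2 = 142
E: 18×3 + 3×6 + 3×2 + 15×3 + 3×2 + 5×3 = 144
F: 18×1 + 3×3 + 3×3 + 15×5 + 3×6 + 5×5 = 154

A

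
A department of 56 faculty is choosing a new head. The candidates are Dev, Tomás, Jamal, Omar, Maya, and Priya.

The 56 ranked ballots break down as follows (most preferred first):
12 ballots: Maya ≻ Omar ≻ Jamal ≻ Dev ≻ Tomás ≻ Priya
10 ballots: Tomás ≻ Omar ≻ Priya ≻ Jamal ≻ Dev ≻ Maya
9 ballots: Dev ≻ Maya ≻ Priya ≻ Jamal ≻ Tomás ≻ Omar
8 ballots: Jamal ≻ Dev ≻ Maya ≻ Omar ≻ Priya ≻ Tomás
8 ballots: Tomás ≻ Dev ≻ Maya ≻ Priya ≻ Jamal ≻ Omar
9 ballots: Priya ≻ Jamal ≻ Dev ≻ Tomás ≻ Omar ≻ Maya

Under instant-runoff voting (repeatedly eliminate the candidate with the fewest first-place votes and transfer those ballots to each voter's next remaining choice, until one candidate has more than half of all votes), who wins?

Dev

Round 1: Dev 9, Tomás 18, Jamal 8, Omar 0, Maya 12, Priya 9. Omar eliminated.
Round 2: Dev 9, Tomás 18, Jamal 8, Maya 12, Priya 9. Jamal eliminated.
Round 3: Dev 17, Tomás 18, Maya 12, Priya 9. Priya eliminated.
Round 4: Dev 26, Tomás 18, Maya 12. Maya eliminated.
Round 5: Dev 38, Tomás 18. Dev has a majority (≥29).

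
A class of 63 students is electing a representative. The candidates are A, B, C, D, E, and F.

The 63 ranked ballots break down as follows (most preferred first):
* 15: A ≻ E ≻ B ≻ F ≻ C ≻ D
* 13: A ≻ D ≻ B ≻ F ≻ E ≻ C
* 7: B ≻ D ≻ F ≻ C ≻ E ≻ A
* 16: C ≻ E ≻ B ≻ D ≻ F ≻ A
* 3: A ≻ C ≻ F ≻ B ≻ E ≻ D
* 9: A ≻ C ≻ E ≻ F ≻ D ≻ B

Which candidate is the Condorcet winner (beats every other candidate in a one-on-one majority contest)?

A vs B: 40–23
A vs C: 40–23
A vs D: 40–23
A vs E: 40–23
A vs F: 40–23
A beats every other candidate.

A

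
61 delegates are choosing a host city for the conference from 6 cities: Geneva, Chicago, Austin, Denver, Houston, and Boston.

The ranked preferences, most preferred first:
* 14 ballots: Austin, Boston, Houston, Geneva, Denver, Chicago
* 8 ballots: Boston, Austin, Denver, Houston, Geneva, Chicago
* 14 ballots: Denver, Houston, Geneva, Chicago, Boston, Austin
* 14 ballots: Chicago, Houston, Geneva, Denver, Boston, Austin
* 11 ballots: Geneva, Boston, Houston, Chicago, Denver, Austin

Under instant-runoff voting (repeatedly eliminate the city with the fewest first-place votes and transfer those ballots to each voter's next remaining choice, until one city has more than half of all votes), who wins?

Chicago

Round 1: Geneva 11, Chicago 14, Austin 14, Denver 14, Houston 0, Boston 8. Houston eliminated.
Round 2: Geneva 11, Chicago 14, Austin 14, Denver 14, Boston 8. Boston eliminated.
Round 3: Geneva 11, Chicago 14, Austin 22, Denver 14. Geneva eliminated.
Round 4: Chicago 25, Austin 22, Denver 14. Denver eliminated.
Round 5: Chicago 39, Austin 22. Chicago has a majority (≥31).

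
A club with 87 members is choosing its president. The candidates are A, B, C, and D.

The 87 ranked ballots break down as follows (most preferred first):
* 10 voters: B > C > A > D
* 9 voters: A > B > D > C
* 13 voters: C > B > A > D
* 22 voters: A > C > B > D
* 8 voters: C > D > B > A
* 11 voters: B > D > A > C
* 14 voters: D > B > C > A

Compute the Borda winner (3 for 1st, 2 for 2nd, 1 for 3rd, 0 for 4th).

A: 10×1 + 9×3 + 13×1 + 22×3 + 8×0 + 11×1 + 14×0 = 127
B: 10×3 + 9×2 + 13×2 + 22×1 + 8×1 + 11×3 + 14×2 = 165
C: 10×2 + 9×0 + 13×3 + 22×2 + 8×3 + 11×0 + 14×1 = 141
D: 10×0 + 9×1 + 13×0 + 22×0 + 8×2 + 11×2 + 14×3 = 89

B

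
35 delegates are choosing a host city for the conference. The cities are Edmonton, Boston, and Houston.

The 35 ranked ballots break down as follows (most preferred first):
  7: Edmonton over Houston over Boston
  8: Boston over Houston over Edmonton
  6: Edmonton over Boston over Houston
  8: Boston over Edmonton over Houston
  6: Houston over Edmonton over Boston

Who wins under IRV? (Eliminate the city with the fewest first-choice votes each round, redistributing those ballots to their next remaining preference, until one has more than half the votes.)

Round 1: Edmonton 13, Boston 16, Houston 6. Houston eliminated.
Round 2: Edmonton 19, Boston 16. Edmonton has a majority (≥18).

Edmonton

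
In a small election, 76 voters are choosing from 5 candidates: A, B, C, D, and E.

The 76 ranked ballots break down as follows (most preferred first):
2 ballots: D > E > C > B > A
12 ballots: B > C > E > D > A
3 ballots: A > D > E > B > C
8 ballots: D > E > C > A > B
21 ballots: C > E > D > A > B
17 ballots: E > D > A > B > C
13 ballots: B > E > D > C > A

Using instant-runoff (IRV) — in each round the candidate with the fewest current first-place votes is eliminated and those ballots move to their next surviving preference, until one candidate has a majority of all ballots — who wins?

E

Round 1: A 3, B 25, C 21, D 10, E 17. A eliminated.
Round 2: B 25, C 21, D 13, E 17. D eliminated.
Round 3: B 25, C 21, E 30. C eliminated.
Round 4: B 25, E 51. E has a majority (≥39).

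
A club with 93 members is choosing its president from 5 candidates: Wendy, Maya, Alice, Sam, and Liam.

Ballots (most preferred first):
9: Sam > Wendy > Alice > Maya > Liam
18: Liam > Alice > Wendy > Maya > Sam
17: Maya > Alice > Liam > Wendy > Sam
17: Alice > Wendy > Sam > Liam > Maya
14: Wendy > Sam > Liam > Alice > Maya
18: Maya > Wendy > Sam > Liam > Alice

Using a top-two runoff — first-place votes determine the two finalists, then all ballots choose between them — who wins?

Liam

Round 1 first-place votes: Wendy 14, Maya 35, Alice 17, Sam 9, Liam 18. Maya and Liam advance.
Runoff: Maya is ranked above Liam on 44 ballots, Liam above Maya on 49.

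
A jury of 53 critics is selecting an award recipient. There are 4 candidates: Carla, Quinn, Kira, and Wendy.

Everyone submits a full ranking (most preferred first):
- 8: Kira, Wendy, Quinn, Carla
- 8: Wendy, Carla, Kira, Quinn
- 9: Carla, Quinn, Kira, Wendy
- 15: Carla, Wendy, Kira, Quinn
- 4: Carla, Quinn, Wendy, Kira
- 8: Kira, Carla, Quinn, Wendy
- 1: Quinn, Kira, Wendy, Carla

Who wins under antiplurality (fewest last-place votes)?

Kira

Last-place votes: Carla 9, Quinn 23, Kira 4, Wendy 17.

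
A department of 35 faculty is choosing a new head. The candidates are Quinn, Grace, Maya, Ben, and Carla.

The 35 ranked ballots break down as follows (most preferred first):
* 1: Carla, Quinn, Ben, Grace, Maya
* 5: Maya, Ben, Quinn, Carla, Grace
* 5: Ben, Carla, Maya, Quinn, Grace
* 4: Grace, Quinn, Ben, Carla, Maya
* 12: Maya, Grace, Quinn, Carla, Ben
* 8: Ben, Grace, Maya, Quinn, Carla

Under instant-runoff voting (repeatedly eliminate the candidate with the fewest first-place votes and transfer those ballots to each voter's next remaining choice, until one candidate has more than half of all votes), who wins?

Round 1: Quinn 0, Grace 4, Maya 17, Ben 13, Carla 1. Quinn eliminated.
Round 2: Grace 4, Maya 17, Ben 13, Carla 1. Carla eliminated.
Round 3: Grace 4, Maya 17, Ben 14. Grace eliminated.
Round 4: Maya 17, Ben 18. Ben has a majority (≥18).

Ben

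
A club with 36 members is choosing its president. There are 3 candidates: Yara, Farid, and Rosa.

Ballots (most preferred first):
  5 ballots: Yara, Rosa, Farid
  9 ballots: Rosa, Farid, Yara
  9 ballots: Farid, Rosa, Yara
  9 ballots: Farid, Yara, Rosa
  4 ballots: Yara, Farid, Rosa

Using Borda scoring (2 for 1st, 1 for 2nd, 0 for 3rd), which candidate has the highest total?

Farid

Yara: 5×2 + 9×0 + 9×0 + 9×1 + 4×2 = 27
Farid: 5×0 + 9×1 + 9×2 + 9×2 + 4×1 = 49
Rosa: 5×1 + 9×2 + 9×1 + 9×0 + 4×0 = 32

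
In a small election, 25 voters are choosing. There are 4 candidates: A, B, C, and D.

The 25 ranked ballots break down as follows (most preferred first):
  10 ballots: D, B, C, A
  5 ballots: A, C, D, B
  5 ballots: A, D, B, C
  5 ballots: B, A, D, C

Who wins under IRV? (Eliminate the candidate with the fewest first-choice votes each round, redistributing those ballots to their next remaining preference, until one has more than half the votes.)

A

Round 1: A 10, B 5, C 0, D 10. C eliminated.
Round 2: A 10, B 5, D 10. B eliminated.
Round 3: A 15, D 10. A has a majority (≥13).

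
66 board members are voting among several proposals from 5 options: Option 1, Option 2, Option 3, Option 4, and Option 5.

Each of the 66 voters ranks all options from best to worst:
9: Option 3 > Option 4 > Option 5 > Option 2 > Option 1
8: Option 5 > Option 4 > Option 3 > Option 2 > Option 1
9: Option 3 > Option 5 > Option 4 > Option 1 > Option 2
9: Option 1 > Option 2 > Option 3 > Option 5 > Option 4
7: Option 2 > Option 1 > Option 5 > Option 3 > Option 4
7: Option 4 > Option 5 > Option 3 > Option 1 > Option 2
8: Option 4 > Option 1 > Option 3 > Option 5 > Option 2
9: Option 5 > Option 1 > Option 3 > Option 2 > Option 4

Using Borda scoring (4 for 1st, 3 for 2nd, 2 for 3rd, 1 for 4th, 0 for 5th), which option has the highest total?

Option 1: 9×0 + 8×0 + 9×1 + 9×4 + 7×3 + 7×1 + 8×3 + 9×3 = 124
Option 2: 9×1 + 8×1 + 9×0 + 9×3 + 7×4 + 7×0 + 8×0 + 9×1 = 81
Option 3: 9×4 + 8×2 + 9×4 + 9×2 + 7×1 + 7×2 + 8×2 + 9×2 = 161
Option 4: 9×3 + 8×3 + 9×2 + 9×0 + 7×0 + 7×4 + 8×4 + 9×0 = 129
Option 5: 9×2 + 8×4 + 9×3 + 9×1 + 7×2 + 7×3 + 8×1 + 9×4 = 165

Option 5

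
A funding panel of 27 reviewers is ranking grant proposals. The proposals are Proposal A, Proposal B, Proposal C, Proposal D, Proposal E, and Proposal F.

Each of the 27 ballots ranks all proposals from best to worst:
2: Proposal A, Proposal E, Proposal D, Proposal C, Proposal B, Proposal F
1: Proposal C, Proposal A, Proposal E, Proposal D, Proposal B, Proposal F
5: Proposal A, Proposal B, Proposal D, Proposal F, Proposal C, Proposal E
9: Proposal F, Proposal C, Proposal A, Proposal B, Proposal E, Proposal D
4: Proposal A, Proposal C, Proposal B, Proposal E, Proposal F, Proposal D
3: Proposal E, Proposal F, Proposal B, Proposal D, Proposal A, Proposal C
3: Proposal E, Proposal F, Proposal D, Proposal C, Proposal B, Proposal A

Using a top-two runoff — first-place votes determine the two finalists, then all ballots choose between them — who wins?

Round 1 first-place votes: Proposal A 11, Proposal B 0, Proposal C 1, Proposal D 0, Proposal E 6, Proposal F 9. Proposal A and Proposal F advance.
Runoff: Proposal A is ranked above Proposal F on 12 ballots, Proposal F above Proposal A on 15.

Proposal F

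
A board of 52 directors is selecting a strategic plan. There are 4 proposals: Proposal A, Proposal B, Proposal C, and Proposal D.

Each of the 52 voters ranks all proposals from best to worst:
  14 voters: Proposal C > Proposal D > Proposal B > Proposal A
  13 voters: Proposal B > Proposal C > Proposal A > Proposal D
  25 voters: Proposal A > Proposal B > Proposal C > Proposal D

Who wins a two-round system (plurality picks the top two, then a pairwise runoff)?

Round 1 first-place votes: Proposal A 25, Proposal B 13, Proposal C 14, Proposal D 0. Proposal A and Proposal C advance.
Runoff: Proposal A is ranked above Proposal C on 25 ballots, Proposal C above Proposal A on 27.

Proposal C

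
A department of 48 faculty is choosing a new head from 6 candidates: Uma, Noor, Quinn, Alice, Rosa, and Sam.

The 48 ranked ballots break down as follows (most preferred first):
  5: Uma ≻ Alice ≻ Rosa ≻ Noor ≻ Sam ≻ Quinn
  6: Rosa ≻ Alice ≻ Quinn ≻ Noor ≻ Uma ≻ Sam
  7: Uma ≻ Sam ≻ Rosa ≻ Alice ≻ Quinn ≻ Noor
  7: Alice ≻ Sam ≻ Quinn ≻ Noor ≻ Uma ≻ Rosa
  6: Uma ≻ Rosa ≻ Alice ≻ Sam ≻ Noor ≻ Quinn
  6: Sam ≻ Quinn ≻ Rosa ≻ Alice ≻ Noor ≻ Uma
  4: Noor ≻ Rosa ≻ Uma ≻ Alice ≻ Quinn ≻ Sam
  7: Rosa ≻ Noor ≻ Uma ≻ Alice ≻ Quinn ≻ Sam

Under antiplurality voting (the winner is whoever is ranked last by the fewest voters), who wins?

Last-place votes: Uma 6, Noor 7, Quinn 11, Alice 0, Rosa 7, Sam 17.

Alice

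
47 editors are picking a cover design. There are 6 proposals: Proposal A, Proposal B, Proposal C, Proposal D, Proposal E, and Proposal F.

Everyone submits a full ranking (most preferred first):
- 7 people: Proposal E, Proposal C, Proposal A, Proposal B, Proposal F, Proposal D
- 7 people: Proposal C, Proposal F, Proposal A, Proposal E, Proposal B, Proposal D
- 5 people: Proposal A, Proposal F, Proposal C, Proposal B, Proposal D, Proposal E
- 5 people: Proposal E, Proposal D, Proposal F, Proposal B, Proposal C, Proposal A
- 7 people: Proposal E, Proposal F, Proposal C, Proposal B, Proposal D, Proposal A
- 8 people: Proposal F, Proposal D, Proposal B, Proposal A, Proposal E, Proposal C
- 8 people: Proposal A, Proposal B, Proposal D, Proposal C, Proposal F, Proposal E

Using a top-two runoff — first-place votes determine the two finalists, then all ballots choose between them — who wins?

Round 1 first-place votes: Proposal A 13, Proposal B 0, Proposal C 7, Proposal D 0, Proposal E 19, Proposal F 8. Proposal E and Proposal A advance.
Runoff: Proposal E is ranked above Proposal A on 19 ballots, Proposal A above Proposal E on 28.

Proposal A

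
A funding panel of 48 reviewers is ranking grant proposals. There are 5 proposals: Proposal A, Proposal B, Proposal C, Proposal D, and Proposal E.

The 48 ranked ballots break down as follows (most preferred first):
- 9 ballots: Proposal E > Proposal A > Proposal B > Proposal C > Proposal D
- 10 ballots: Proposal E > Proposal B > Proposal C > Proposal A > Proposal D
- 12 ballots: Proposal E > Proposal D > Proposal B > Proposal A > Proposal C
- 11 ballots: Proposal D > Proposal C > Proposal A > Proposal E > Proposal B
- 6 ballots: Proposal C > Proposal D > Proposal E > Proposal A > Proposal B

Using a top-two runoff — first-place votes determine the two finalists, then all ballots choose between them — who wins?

Round 1 first-place votes: Proposal A 0, Proposal B 0, Proposal C 6, Proposal D 11, Proposal E 31. Proposal E and Proposal D advance.
Runoff: Proposal E is ranked above Proposal D on 31 ballots, Proposal D above Proposal E on 17.

Proposal E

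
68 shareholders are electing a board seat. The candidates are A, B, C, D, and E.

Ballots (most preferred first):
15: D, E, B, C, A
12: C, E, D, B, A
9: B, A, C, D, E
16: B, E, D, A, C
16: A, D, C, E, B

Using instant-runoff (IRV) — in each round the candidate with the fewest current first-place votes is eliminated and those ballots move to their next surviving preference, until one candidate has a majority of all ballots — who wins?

D

Round 1: A 16, B 25, C 12, D 15, E 0. E eliminated.
Round 2: A 16, B 25, C 12, D 15. C eliminated.
Round 3: A 16, B 25, D 27. A eliminated.
Round 4: B 25, D 43. D has a majority (≥35).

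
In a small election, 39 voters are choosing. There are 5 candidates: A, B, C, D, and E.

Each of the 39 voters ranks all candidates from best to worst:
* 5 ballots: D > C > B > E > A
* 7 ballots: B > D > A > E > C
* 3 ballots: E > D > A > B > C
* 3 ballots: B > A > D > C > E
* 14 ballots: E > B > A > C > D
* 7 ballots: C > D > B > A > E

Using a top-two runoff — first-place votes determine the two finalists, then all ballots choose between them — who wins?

Round 1 first-place votes: A 0, B 10, C 7, D 5, E 17. E and B advance.
Runoff: E is ranked above B on 17 ballots, B above E on 22.

B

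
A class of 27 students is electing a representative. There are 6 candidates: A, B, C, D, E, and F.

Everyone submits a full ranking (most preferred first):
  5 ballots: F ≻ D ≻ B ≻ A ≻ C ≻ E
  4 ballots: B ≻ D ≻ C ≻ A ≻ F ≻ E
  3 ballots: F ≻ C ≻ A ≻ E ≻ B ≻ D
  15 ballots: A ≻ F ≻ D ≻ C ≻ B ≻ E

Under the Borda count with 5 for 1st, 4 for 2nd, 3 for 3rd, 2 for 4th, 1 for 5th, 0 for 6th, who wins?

A: 5×2 + 4×2 + 3×3 + 15×5 = 102
B: 5×3 + 4×5 + 3×1 + 15×1 = 53
C: 5×1 + 4×3 + 3×4 + 15×2 = 59
D: 5×4 + 4×4 + 3×0 + 15×3 = 81
E: 5×0 + 4×0 + 3×2 + 15×0 = 6
F: 5×5 + 4×1 + 3×5 + 15×4 = 104

F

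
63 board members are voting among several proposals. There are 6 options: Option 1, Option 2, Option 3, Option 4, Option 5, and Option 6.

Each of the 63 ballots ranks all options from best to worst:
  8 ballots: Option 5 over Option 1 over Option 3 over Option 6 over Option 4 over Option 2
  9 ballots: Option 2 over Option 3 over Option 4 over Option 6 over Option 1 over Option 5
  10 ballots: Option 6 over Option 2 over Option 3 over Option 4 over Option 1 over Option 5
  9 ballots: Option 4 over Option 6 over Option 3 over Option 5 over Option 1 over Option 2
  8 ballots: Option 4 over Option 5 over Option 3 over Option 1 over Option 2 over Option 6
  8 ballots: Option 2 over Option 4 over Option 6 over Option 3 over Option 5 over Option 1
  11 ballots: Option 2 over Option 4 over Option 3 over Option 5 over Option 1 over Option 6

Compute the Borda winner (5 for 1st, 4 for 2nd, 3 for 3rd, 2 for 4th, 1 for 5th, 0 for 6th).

Option 4

Option 1: 8×4 + 9×1 + 10×1 + 9×1 + 8×2 + 8×0 + 11×1 = 87
Option 2: 8×0 + 9×5 + 10×4 + 9×0 + 8×1 + 8×5 + 11×5 = 188
Option 3: 8×3 + 9×4 + 10×3 + 9×3 + 8×3 + 8×2 + 11×3 = 190
Option 4: 8×1 + 9×3 + 10×2 + 9×5 + 8×5 + 8×4 + 11×4 = 216
Option 5: 8×5 + 9×0 + 10×0 + 9×2 + 8×4 + 8×1 + 11×2 = 120
Option 6: 8×2 + 9×2 + 10×5 + 9×4 + 8×0 + 8×3 + 11×0 = 144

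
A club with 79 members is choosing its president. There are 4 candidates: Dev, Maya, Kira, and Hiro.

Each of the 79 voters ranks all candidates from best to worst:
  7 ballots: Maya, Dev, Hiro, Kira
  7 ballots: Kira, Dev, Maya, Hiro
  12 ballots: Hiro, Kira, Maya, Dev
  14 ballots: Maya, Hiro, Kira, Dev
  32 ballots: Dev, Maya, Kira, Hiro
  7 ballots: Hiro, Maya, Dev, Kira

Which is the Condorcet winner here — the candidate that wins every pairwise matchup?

Maya vs Dev: 40–39
Maya vs Kira: 60–19
Maya vs Hiro: 60–19
Maya beats every other candidate.

Maya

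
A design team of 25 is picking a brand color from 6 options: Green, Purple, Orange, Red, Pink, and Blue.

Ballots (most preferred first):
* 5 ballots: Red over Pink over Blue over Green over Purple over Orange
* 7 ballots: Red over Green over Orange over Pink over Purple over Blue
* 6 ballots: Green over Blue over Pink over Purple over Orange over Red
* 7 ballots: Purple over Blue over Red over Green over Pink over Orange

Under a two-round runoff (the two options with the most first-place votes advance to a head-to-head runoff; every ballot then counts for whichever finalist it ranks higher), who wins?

Round 1 first-place votes: Green 6, Purple 7, Orange 0, Red 12, Pink 0, Blue 0. Red and Purple advance.
Runoff: Red is ranked above Purple on 12 ballots, Purple above Red on 13.

Purple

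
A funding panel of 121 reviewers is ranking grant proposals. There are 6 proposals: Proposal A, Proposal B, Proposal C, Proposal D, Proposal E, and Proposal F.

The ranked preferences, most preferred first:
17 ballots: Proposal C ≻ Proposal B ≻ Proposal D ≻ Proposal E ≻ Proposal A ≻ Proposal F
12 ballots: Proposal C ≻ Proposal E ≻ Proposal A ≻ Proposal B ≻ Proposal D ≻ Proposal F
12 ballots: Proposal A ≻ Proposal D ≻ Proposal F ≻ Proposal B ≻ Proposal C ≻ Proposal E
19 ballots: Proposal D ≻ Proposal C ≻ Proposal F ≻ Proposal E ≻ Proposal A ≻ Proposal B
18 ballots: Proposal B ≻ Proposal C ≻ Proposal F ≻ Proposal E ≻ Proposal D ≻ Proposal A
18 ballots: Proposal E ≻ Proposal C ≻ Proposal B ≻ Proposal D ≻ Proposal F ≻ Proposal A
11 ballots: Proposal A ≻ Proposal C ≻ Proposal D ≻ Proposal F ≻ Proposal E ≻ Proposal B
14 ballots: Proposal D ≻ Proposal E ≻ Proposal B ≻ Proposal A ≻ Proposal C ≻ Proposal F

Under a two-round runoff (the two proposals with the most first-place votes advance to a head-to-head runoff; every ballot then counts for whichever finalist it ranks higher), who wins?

Proposal C

Round 1 first-place votes: Proposal A 23, Proposal B 18, Proposal C 29, Proposal D 33, Proposal E 18, Proposal F 0. Proposal D and Proposal C advance.
Runoff: Proposal D is ranked above Proposal C on 45 ballots, Proposal C above Proposal D on 76.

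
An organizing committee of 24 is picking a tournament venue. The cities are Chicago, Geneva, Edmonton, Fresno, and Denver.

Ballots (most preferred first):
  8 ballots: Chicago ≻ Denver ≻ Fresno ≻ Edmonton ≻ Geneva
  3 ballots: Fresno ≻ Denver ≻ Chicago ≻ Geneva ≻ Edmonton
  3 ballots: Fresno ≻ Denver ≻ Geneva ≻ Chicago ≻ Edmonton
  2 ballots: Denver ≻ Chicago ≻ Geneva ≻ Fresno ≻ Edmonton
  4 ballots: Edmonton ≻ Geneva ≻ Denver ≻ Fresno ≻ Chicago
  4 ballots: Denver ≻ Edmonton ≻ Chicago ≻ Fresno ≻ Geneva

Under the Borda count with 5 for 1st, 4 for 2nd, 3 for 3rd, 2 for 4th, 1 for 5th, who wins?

Chicago: 8×5 + 3×3 + 3×2 + 2×4 + 4×1 + 4×3 = 79
Geneva: 8×1 + 3×2 + 3×3 + 2×3 + 4×4 + 4×1 = 49
Edmonton: 8×2 + 3×1 + 3×1 + 2×1 + 4×5 + 4×4 = 60
Fresno: 8×3 + 3×5 + 3×5 + 2×2 + 4×2 + 4×2 = 74
Denver: 8×4 + 3×4 + 3×4 + 2×5 + 4×3 + 4×5 = 98

Denver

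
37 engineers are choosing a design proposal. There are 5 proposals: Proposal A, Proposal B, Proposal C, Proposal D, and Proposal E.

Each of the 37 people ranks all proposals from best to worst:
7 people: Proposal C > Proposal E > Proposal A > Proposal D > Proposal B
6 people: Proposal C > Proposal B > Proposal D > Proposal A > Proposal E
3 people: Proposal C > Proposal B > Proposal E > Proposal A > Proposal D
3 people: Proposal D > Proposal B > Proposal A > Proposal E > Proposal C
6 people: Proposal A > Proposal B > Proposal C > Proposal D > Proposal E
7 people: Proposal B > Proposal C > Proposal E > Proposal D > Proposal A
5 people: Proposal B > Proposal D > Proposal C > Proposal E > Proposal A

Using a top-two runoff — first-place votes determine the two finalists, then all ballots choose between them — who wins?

Proposal B

Round 1 first-place votes: Proposal A 6, Proposal B 12, Proposal C 16, Proposal D 3, Proposal E 0. Proposal C and Proposal B advance.
Runoff: Proposal C is ranked above Proposal B on 16 ballots, Proposal B above Proposal C on 21.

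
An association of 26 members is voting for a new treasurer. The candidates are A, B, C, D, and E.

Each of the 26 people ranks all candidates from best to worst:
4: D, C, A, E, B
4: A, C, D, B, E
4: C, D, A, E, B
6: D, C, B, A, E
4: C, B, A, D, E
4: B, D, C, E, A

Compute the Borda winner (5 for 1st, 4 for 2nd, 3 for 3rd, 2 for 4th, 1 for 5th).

A: 4×3 + 4×5 + 4×3 + 6×2 + 4×3 + 4×1 = 72
B: 4×1 + 4×2 + 4×1 + 6×3 + 4×4 + 4×5 = 70
C: 4×4 + 4×4 + 4×5 + 6×4 + 4×5 + 4×3 = 108
D: 4×5 + 4×3 + 4×4 + 6×5 + 4×2 + 4×4 = 102
E: 4×2 + 4×1 + 4×2 + 6×1 + 4×1 + 4×2 = 38

C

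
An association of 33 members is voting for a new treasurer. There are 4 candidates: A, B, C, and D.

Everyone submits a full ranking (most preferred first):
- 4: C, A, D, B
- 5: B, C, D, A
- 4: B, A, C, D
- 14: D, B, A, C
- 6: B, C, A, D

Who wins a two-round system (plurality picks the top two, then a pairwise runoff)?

D

Round 1 first-place votes: A 0, B 15, C 4, D 14. B and D advance.
Runoff: B is ranked above D on 15 ballots, D above B on 18.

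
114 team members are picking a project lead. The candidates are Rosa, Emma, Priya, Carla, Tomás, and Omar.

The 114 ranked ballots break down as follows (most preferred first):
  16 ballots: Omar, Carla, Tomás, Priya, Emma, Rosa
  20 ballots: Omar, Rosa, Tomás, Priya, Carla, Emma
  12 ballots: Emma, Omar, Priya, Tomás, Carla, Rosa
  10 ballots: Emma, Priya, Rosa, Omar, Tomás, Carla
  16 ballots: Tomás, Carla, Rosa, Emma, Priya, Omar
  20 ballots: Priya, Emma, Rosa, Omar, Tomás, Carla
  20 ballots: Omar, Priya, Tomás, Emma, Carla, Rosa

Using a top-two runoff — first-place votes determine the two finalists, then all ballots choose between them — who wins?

Round 1 first-place votes: Rosa 0, Emma 22, Priya 20, Carla 0, Tomás 16, Omar 56. Omar and Emma advance.
Runoff: Omar is ranked above Emma on 56 ballots, Emma above Omar on 58.

Emma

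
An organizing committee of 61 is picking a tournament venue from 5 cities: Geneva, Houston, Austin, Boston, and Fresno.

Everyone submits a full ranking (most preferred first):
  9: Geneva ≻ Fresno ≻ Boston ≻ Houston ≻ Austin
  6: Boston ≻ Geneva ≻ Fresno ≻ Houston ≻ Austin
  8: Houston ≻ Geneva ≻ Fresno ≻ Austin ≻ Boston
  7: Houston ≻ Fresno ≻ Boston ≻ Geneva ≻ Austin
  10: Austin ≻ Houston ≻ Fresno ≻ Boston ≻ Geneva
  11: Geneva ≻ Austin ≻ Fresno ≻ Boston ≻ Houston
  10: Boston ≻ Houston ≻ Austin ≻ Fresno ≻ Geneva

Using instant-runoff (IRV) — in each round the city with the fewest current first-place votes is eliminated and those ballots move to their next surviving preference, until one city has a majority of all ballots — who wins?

Houston

Round 1: Geneva 20, Houston 15, Austin 10, Boston 16, Fresno 0. Fresno eliminated.
Round 2: Geneva 20, Houston 15, Austin 10, Boston 16. Austin eliminated.
Round 3: Geneva 20, Houston 25, Boston 16. Boston eliminated.
Round 4: Geneva 26, Houston 35. Houston has a majority (≥31).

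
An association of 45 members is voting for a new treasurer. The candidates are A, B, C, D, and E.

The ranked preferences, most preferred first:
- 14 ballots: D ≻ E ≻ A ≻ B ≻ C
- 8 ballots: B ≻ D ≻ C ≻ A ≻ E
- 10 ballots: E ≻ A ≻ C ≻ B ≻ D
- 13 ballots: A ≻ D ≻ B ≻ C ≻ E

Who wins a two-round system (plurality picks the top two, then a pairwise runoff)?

A

Round 1 first-place votes: A 13, B 8, C 0, D 14, E 10. D and A advance.
Runoff: D is ranked above A on 22 ballots, A above D on 23.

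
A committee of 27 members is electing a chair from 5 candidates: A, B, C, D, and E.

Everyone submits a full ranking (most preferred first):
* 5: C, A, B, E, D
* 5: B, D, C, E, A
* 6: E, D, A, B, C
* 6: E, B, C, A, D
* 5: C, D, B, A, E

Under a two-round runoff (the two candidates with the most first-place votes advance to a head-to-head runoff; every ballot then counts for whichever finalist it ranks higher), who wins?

C

Round 1 first-place votes: A 0, B 5, C 10, D 0, E 12. E and C advance.
Runoff: E is ranked above C on 12 ballots, C above E on 15.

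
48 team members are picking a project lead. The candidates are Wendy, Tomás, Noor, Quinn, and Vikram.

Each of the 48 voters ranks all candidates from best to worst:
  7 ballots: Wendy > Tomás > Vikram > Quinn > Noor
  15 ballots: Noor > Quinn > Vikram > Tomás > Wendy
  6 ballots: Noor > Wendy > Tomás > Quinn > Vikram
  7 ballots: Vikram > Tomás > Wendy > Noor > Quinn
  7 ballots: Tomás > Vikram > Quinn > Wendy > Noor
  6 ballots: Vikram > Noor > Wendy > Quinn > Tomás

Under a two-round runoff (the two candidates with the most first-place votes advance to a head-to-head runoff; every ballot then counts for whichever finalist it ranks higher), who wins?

Round 1 first-place votes: Wendy 7, Tomás 7, Noor 21, Quinn 0, Vikram 13. Noor and Vikram advance.
Runoff: Noor is ranked above Vikram on 21 ballots, Vikram above Noor on 27.

Vikram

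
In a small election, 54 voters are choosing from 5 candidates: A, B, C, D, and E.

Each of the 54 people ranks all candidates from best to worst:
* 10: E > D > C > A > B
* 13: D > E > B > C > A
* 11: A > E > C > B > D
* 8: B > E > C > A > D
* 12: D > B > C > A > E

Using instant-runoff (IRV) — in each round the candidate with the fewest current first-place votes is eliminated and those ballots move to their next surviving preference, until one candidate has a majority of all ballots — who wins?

E

Round 1: A 11, B 8, C 0, D 25, E 10. C eliminated.
Round 2: A 11, B 8, D 25, E 10. B eliminated.
Round 3: A 11, D 25, E 18. A eliminated.
Round 4: D 25, E 29. E has a majority (≥28).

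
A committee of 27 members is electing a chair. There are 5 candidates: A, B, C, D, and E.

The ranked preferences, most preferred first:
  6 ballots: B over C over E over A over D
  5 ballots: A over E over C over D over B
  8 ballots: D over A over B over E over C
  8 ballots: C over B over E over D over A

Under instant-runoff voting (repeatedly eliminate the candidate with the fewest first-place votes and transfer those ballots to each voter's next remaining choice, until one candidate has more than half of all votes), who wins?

C

Round 1: A 5, B 6, C 8, D 8, E 0. E eliminated.
Round 2: A 5, B 6, C 8, D 8. A eliminated.
Round 3: B 6, C 13, D 8. B eliminated.
Round 4: C 19, D 8. C has a majority (≥14).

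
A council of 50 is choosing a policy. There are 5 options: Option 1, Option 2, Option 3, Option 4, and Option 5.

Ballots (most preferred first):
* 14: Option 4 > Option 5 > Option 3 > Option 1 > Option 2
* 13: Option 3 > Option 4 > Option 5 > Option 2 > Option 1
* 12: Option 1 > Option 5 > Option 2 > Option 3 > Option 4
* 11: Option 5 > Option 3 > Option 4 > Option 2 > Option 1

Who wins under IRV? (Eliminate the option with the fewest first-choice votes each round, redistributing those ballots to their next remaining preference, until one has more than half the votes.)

Option 3

Round 1: Option 1 12, Option 2 0, Option 3 13, Option 4 14, Option 5 11. Option 2 eliminated.
Round 2: Option 1 12, Option 3 13, Option 4 14, Option 5 11. Option 5 eliminated.
Round 3: Option 1 12, Option 3 24, Option 4 14. Option 1 eliminated.
Round 4: Option 3 36, Option 4 14. Option 3 has a majority (≥26).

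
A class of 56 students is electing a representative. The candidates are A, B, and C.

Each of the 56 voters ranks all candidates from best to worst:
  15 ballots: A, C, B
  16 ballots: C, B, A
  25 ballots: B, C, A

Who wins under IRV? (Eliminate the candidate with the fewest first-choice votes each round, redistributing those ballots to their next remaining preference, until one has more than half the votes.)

Round 1: A 15, B 25, C 16. A eliminated.
Round 2: B 25, C 31. C has a majority (≥29).

C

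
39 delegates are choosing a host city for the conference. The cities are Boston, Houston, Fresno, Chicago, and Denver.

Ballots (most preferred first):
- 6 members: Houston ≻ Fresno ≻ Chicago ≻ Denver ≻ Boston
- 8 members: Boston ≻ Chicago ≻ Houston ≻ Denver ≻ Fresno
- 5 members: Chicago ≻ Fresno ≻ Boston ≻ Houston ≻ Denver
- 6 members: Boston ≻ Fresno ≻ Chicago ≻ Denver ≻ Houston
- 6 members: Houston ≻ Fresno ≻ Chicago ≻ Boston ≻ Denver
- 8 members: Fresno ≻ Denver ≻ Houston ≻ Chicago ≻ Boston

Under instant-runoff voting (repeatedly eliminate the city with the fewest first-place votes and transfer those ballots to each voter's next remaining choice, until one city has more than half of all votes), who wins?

Round 1: Boston 14, Houston 12, Fresno 8, Chicago 5, Denver 0. Denver eliminated.
Round 2: Boston 14, Houston 12, Fresno 8, Chicago 5. Chicago eliminated.
Round 3: Boston 14, Houston 12, Fresno 13. Houston eliminated.
Round 4: Boston 14, Fresno 25. Fresno has a majority (≥20).

Fresno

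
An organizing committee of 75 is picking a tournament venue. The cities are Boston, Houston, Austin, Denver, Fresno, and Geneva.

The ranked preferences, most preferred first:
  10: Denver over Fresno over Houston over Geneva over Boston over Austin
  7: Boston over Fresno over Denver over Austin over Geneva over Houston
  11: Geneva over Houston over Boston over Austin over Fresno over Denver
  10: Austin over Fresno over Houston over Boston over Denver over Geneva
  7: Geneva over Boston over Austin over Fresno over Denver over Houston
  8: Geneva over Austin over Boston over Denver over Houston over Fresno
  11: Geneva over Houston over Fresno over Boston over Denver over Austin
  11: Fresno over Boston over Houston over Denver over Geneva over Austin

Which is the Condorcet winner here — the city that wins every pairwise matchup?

Fresno vs Boston: 42–33
Fresno vs Houston: 45–30
Fresno vs Austin: 39–36
Fresno vs Denver: 57–18
Fresno vs Geneva: 38–37
Fresno beats every other city.

Fresno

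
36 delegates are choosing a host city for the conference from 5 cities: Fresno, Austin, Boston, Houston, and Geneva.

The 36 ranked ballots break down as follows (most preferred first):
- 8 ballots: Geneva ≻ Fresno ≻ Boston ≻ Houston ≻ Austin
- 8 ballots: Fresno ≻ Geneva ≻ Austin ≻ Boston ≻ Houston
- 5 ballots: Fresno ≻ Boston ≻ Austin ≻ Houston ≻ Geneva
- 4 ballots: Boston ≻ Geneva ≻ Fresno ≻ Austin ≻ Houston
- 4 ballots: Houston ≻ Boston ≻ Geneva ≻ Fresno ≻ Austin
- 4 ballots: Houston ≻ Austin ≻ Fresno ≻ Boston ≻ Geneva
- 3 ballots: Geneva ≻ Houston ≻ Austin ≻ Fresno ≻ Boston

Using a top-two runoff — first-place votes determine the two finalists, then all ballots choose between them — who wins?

Geneva

Round 1 first-place votes: Fresno 13, Austin 0, Boston 4, Houston 8, Geneva 11. Fresno and Geneva advance.
Runoff: Fresno is ranked above Geneva on 17 ballots, Geneva above Fresno on 19.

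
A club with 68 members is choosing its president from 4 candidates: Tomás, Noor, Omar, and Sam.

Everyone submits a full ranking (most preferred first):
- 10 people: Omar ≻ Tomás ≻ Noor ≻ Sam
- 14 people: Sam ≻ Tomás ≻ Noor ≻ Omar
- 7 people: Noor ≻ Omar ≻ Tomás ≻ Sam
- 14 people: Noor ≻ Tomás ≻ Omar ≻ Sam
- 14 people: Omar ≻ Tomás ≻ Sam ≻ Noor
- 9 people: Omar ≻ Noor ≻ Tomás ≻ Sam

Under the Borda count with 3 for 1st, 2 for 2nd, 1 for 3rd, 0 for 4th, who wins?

Omar

Tomás: 10×2 + 14×2 + 7×1 + 14×2 + 14×2 + 9×1 = 120
Noor: 10×1 + 14×1 + 7×3 + 14×3 + 14×0 + 9×2 = 105
Omar: 10×3 + 14×0 + 7×2 + 14×1 + 14×3 + 9×3 = 127
Sam: 10×0 + 14×3 + 7×0 + 14×0 + 14×1 + 9×0 = 56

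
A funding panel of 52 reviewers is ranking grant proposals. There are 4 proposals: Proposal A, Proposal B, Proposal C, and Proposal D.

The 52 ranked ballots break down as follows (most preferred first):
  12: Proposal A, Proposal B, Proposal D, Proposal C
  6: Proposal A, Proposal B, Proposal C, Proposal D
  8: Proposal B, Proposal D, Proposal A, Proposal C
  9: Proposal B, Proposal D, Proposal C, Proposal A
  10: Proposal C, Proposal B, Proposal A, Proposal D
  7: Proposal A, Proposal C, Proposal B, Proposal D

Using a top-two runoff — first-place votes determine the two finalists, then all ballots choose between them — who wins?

Round 1 first-place votes: Proposal A 25, Proposal B 17, Proposal C 10, Proposal D 0. Proposal A and Proposal B advance.
Runoff: Proposal A is ranked above Proposal B on 25 ballots, Proposal B above Proposal A on 27.

Proposal B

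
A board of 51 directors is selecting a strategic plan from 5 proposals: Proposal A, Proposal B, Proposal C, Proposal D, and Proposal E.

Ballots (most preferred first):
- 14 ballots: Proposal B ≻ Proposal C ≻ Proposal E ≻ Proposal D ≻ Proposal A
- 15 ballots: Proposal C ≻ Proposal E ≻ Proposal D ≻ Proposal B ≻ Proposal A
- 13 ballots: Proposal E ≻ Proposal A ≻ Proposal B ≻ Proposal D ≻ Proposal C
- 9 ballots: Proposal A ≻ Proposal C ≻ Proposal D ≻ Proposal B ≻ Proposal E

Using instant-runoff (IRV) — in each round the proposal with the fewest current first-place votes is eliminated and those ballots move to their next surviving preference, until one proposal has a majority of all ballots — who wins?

Round 1: Proposal A 9, Proposal B 14, Proposal C 15, Proposal D 0, Proposal E 13. Proposal D eliminated.
Round 2: Proposal A 9, Proposal B 14, Proposal C 15, Proposal E 13. Proposal A eliminated.
Round 3: Proposal B 14, Proposal C 24, Proposal E 13. Proposal E eliminated.
Round 4: Proposal B 27, Proposal C 24. Proposal B has a majority (≥26).

Proposal B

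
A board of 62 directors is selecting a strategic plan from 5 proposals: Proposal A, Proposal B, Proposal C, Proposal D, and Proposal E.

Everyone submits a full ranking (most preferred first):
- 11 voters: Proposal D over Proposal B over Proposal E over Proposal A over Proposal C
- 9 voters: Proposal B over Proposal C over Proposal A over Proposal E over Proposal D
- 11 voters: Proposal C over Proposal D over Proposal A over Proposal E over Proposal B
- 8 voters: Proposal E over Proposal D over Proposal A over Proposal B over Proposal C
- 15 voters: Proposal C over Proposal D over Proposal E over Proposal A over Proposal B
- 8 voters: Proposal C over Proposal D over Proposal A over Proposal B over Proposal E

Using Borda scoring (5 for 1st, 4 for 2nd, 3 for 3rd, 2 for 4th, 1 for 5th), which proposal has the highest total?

Proposal A: 11×2 + 9×3 + 11×3 + 8×3 + 15×2 + 8×3 = 160
Proposal B: 11×4 + 9×5 + 11×1 + 8×2 + 15×1 + 8×2 = 147
Proposal C: 11×1 + 9×4 + 11×5 + 8×1 + 15×5 + 8×5 = 225
Proposal D: 11×5 + 9×1 + 11×4 + 8×4 + 15×4 + 8×4 = 232
Proposal E: 11×3 + 9×2 + 11×2 + 8×5 + 15×3 + 8×1 = 166

Proposal D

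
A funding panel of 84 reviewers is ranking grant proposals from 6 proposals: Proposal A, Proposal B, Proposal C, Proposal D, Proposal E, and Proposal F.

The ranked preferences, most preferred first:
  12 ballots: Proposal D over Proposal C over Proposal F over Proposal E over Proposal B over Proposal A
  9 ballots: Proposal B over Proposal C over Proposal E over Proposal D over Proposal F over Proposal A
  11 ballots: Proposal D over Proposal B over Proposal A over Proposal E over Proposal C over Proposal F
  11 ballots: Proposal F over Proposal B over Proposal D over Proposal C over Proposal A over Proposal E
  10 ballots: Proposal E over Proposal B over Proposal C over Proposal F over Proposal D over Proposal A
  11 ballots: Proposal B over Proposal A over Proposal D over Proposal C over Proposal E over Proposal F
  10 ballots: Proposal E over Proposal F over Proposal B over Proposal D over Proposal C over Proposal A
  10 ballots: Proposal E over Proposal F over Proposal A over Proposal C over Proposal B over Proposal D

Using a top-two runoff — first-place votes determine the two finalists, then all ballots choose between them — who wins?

Proposal D

Round 1 first-place votes: Proposal A 0, Proposal B 20, Proposal C 0, Proposal D 23, Proposal E 30, Proposal F 11. Proposal E and Proposal D advance.
Runoff: Proposal E is ranked above Proposal D on 39 ballots, Proposal D above Proposal E on 45.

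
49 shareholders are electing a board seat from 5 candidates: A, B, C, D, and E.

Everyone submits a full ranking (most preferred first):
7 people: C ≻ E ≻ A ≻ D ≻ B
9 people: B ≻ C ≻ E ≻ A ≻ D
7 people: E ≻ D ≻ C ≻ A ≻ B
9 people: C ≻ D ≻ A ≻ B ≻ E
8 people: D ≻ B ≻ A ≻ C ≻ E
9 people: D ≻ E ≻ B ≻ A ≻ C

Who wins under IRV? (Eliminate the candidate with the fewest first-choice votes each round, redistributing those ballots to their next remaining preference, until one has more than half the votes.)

Round 1: A 0, B 9, C 16, D 17, E 7. A eliminated.
Round 2: B 9, C 16, D 17, E 7. E eliminated.
Round 3: B 9, C 16, D 24. B eliminated.
Round 4: C 25, D 24. C has a majority (≥25).

C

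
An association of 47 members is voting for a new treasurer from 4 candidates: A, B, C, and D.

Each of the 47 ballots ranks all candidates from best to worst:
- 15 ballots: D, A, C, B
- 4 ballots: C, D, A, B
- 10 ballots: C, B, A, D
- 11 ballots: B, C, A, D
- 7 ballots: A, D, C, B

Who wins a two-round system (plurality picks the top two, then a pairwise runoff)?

C

Round 1 first-place votes: A 7, B 11, C 14, D 15. D and C advance.
Runoff: D is ranked above C on 22 ballots, C above D on 25.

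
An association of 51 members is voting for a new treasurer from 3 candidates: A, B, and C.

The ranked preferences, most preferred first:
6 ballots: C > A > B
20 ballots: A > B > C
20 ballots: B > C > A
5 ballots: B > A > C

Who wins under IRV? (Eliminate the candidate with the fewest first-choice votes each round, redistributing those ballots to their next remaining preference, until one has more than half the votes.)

Round 1: A 20, B 25, C 6. C eliminated.
Round 2: A 26, B 25. A has a majority (≥26).

A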